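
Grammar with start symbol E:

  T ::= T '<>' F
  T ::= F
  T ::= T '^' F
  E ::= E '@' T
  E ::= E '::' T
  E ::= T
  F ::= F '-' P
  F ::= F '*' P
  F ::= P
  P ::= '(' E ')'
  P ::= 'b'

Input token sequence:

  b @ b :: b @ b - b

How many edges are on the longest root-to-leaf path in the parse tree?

7

[E [E [E [E [T [F [P b]]]] @ [T [F [P b]]]] :: [T [F [P b]]]] @ [T [F [F [P b]] - [P b]]]]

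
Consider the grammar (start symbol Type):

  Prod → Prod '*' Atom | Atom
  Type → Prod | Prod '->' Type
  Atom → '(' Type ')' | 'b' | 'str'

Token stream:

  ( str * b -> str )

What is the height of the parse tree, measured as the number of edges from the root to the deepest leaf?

7

[Type [Prod [Atom ( [Type [Prod [Prod [Atom str]] * [Atom b]] -> [Type [Prod [Atom str]]]] )]]]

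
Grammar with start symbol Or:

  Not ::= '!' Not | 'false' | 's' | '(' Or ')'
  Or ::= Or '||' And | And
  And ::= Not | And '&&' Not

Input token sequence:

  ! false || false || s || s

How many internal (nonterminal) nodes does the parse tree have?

13

[Or [Or [Or [Or [And [Not ! [Not false]]]] || [And [Not false]]] || [And [Not s]]] || [And [Not s]]]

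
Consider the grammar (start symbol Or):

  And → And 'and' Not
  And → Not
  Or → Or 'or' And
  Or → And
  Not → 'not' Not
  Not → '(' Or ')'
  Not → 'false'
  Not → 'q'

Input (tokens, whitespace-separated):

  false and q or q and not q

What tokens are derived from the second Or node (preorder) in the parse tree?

false and q

[Or [Or [And [And [Not false]] and [Not q]]] or [And [And [Not q]] and [Not not [Not q]]]]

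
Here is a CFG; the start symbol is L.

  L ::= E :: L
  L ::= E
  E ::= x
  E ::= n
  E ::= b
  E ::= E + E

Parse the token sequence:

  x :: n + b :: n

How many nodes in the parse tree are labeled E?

5

[L [E x] :: [L [E [E n] + [E b]] :: [L [E n]]]]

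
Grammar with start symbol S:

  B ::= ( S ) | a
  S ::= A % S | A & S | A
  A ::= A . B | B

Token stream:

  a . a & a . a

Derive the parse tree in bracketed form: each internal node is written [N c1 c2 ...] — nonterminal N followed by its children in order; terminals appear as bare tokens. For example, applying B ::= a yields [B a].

[S [A [A [B a]] . [B a]] & [S [A [A [B a]] . [B a]]]]

S
A & S
A . B & S
B . B & S
a . B & S
a . a & S
a . a & A
a . a & A . B
a . a & B . B
a . a & a . B
a . a & a . a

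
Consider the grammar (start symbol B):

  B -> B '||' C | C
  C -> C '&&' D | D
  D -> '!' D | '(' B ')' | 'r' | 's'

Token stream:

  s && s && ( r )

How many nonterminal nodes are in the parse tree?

10

[B [C [C [C [D s]] && [D s]] && [D ( [B [C [D r]]] )]]]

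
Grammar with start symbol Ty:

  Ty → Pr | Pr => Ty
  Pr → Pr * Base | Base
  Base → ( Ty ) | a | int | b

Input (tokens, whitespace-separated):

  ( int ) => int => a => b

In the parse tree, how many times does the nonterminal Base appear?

5

[Ty [Pr [Base ( [Ty [Pr [Base int]]] )]] => [Ty [Pr [Base int]] => [Ty [Pr [Base a]] => [Ty [Pr [Base b]]]]]]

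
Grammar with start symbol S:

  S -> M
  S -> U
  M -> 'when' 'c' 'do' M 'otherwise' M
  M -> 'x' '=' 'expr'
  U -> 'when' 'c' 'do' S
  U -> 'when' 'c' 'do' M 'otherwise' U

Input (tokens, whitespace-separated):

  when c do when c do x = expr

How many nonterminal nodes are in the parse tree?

[S [U when c do [S [U when c do [S [M x = expr]]]]]]

6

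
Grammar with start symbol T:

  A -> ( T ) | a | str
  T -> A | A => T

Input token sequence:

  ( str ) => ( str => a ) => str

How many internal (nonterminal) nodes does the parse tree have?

[T [A ( [T [A str]] )] => [T [A ( [T [A str] => [T [A a]]] )] => [T [A str]]]]

12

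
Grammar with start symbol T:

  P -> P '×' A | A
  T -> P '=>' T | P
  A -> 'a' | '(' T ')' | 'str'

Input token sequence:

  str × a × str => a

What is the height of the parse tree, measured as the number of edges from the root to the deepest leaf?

5

[T [P [P [P [A str]] × [A a]] × [A str]] => [T [P [A a]]]]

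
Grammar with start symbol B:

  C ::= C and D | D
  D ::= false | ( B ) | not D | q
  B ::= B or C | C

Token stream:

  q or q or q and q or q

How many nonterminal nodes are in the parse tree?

14

[B [B [B [B [C [D q]]] or [C [D q]]] or [C [C [D q]] and [D q]]] or [C [D q]]]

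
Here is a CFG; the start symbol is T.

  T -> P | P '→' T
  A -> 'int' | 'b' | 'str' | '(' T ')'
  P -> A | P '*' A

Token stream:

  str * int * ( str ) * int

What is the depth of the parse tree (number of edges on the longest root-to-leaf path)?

7

[T [P [P [P [P [A str]] * [A int]] * [A ( [T [P [A str]]] )]] * [A int]]]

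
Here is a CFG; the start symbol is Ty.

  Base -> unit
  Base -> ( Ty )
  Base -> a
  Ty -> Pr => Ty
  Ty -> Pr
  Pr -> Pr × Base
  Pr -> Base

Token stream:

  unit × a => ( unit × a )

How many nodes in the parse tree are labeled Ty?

3

[Ty [Pr [Pr [Base unit]] × [Base a]] => [Ty [Pr [Base ( [Ty [Pr [Pr [Base unit]] × [Base a]]] )]]]]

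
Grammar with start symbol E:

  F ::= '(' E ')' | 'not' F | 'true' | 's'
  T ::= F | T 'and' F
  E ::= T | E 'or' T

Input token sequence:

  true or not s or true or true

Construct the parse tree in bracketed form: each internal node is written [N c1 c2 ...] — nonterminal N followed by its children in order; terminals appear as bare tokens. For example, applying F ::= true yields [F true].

[E [E [E [E [T [F true]]] or [T [F not [F s]]]] or [T [F true]]] or [T [F true]]]

E
E or T
E or T or T
E or T or T or T
T or T or T or T
F or T or T or T
true or T or T or T
true or F or T or T
true or not F or T or T
true or not s or T or T
true or not s or F or T
true or not s or true or T
true or not s or true or F
true or not s or true or true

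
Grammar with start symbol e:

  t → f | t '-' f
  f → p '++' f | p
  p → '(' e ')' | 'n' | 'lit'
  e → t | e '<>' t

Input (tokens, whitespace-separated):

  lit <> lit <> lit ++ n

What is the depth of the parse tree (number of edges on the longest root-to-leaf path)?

[e [e [e [t [f [p lit]]]] <> [t [f [p lit]]]] <> [t [f [p lit] ++ [f [p n]]]]]

6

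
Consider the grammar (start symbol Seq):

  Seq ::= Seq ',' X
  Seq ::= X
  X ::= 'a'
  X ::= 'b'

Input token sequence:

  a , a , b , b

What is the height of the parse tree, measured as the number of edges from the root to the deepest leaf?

5

[Seq [Seq [Seq [Seq [X a]] , [X a]] , [X b]] , [X b]]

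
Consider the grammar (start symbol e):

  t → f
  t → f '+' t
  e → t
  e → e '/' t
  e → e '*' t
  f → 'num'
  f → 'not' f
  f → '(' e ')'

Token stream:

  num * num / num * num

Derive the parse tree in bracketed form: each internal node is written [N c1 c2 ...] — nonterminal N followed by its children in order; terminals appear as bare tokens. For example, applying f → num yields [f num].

[e [e [e [e [t [f num]]] * [t [f num]]] / [t [f num]]] * [t [f num]]]

e
e * t
e / t * t
e * t / t * t
t * t / t * t
f * t / t * t
num * t / t * t
num * f / t * t
num * num / t * t
num * num / f * t
num * num / num * t
num * num / num * f
num * num / num * num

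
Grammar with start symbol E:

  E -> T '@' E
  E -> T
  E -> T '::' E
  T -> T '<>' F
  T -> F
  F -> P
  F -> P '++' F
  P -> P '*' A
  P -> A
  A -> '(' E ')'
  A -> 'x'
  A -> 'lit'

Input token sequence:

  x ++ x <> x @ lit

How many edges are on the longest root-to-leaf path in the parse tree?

7

[E [T [T [F [P [A x]] ++ [F [P [A x]]]]] <> [F [P [A x]]]] @ [E [T [F [P [A lit]]]]]]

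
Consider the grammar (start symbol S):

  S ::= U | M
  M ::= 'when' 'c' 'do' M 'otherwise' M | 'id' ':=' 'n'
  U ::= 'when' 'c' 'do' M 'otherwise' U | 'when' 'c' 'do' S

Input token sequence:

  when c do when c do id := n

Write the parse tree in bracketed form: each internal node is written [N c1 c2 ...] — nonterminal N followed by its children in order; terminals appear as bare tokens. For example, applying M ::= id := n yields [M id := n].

[S [U when c do [S [U when c do [S [M id := n]]]]]]

S
U
when c do S
when c do U
when c do when c do S
when c do when c do M
when c do when c do id := n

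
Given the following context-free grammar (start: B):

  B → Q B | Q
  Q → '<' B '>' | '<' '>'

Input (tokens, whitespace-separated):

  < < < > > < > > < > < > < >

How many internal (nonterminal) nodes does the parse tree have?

14

[B [Q < [B [Q < [B [Q < >]] >] [B [Q < >]]] >] [B [Q < >] [B [Q < >] [B [Q < >]]]]]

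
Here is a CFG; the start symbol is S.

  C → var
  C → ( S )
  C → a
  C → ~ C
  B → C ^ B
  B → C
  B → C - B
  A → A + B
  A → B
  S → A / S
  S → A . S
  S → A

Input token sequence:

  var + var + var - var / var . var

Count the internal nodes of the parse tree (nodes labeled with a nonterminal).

20

[S [A [A [A [B [C var]]] + [B [C var]]] + [B [C var] - [B [C var]]]] / [S [A [B [C var]]] . [S [A [B [C var]]]]]]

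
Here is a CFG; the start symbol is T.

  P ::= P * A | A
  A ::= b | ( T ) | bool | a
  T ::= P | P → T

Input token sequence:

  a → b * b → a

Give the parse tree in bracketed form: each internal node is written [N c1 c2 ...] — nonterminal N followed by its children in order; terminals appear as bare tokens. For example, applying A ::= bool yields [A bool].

T
P → T
A → T
a → T
a → P → T
a → P * A → T
a → A * A → T
a → b * A → T
a → b * b → T
a → b * b → P
a → b * b → A
a → b * b → a

[T [P [A a]] → [T [P [P [A b]] * [A b]] → [T [P [A a]]]]]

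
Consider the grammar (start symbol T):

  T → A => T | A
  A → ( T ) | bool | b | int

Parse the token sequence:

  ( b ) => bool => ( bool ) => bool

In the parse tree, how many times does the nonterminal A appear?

[T [A ( [T [A b]] )] => [T [A bool] => [T [A ( [T [A bool]] )] => [T [A bool]]]]]

6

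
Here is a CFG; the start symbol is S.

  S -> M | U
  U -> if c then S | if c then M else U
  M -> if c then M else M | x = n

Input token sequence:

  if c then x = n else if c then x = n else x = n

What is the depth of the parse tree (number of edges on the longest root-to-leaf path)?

[S [M if c then [M x = n] else [M if c then [M x = n] else [M x = n]]]]

4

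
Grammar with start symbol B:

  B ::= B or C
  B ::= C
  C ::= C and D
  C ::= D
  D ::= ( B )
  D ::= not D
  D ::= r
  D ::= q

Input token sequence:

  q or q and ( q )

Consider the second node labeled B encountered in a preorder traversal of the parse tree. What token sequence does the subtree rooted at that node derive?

q

[B [B [C [D q]]] or [C [C [D q]] and [D ( [B [C [D q]]] )]]]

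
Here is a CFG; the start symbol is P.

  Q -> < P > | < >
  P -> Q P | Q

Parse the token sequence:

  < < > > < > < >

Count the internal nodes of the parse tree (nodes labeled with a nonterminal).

8

[P [Q < [P [Q < >]] >] [P [Q < >] [P [Q < >]]]]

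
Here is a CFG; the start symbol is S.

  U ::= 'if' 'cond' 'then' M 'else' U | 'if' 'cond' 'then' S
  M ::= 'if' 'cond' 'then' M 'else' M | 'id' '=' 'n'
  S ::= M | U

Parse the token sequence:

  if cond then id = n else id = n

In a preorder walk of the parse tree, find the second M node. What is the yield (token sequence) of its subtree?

[S [M if cond then [M id = n] else [M id = n]]]

id = n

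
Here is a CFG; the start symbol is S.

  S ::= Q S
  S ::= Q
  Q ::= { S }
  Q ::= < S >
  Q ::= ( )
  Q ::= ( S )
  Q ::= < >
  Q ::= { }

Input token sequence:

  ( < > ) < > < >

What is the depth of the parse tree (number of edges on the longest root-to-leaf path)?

4

[S [Q ( [S [Q < >]] )] [S [Q < >] [S [Q < >]]]]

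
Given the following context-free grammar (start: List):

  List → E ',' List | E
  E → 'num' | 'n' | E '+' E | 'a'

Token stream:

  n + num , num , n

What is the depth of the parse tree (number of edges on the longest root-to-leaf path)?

4

[List [E [E n] + [E num]] , [List [E num] , [List [E n]]]]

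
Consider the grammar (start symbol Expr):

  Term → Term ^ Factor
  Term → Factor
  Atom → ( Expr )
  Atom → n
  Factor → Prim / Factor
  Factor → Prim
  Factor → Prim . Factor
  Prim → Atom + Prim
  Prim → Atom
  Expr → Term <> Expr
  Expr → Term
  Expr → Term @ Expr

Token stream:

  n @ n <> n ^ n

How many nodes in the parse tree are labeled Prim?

[Expr [Term [Factor [Prim [Atom n]]]] @ [Expr [Term [Factor [Prim [Atom n]]]] <> [Expr [Term [Term [Factor [Prim [Atom n]]]] ^ [Factor [Prim [Atom n]]]]]]]

4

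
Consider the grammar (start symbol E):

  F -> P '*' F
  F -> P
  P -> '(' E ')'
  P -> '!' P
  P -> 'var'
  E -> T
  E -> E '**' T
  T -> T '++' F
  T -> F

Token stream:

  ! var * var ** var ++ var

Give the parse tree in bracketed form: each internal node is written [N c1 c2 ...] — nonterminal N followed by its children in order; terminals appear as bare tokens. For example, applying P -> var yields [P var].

[E [E [T [F [P ! [P var]] * [F [P var]]]]] ** [T [T [F [P var]]] ++ [F [P var]]]]

E
E ** T
T ** T
F ** T
P * F ** T
! P * F ** T
! var * F ** T
! var * P ** T
! var * var ** T
! var * var ** T ++ F
! var * var ** F ++ F
! var * var ** P ++ F
! var * var ** var ++ F
! var * var ** var ++ P
! var * var ** var ++ var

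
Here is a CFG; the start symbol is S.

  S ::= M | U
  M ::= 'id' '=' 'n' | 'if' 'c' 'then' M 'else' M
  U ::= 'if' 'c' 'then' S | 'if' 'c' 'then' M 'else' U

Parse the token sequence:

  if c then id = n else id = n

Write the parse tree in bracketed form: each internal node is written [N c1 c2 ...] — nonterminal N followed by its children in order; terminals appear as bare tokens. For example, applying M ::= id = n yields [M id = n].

S
M
if c then M else M
if c then id = n else M
if c then id = n else id = n

[S [M if c then [M id = n] else [M id = n]]]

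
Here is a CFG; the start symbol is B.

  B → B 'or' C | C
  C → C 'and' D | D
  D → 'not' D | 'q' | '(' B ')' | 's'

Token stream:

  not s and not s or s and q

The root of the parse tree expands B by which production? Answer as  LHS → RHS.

[B [B [C [C [D not [D s]]] and [D not [D s]]]] or [C [C [D s]] and [D q]]]

B → B 'or' C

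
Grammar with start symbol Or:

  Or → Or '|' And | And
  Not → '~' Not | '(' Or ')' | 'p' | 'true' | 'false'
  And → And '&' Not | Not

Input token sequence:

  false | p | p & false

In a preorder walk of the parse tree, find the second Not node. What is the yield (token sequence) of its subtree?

[Or [Or [Or [And [Not false]]] | [And [Not p]]] | [And [And [Not p]] & [Not false]]]

p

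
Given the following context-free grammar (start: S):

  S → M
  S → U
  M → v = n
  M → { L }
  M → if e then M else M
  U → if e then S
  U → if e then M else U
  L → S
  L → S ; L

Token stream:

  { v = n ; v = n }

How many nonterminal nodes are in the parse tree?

[S [M { [L [S [M v = n]] ; [L [S [M v = n]]]] }]]

8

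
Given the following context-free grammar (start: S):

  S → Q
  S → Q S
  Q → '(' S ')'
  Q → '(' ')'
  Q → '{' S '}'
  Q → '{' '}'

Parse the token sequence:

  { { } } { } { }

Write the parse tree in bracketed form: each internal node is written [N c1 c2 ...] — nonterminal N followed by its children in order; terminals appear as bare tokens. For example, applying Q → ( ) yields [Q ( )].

[S [Q { [S [Q { }]] }] [S [Q { }] [S [Q { }]]]]

S
Q S
{ S } S
{ Q } S
{ { } } S
{ { } } Q S
{ { } } { } S
{ { } } { } Q
{ { } } { } { }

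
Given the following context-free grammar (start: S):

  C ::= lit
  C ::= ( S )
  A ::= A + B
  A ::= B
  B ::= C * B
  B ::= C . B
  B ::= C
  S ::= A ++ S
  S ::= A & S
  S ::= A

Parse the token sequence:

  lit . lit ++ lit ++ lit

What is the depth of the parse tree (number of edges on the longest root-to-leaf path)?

6

[S [A [B [C lit] . [B [C lit]]]] ++ [S [A [B [C lit]]] ++ [S [A [B [C lit]]]]]]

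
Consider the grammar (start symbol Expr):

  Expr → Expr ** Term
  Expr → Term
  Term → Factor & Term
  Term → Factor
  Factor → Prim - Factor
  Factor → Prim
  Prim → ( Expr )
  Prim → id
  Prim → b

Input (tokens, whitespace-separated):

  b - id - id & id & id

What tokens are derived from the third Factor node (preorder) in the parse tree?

[Expr [Term [Factor [Prim b] - [Factor [Prim id] - [Factor [Prim id]]]] & [Term [Factor [Prim id]] & [Term [Factor [Prim id]]]]]]

id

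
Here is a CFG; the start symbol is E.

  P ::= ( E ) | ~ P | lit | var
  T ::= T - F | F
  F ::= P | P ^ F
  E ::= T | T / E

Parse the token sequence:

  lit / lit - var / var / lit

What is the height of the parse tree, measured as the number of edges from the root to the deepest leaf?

7

[E [T [F [P lit]]] / [E [T [T [F [P lit]]] - [F [P var]]] / [E [T [F [P var]]] / [E [T [F [P lit]]]]]]]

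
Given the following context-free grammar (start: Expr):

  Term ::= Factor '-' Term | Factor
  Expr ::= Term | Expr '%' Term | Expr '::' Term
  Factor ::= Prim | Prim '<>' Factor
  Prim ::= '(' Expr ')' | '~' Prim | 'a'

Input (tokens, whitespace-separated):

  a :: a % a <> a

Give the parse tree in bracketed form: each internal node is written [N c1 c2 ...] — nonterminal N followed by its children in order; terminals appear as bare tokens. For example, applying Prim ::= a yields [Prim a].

Expr
Expr % Term
Expr :: Term % Term
Term :: Term % Term
Factor :: Term % Term
Prim :: Term % Term
a :: Term % Term
a :: Factor % Term
a :: Prim % Term
a :: a % Term
a :: a % Factor
a :: a % Prim <> Factor
a :: a % a <> Factor
a :: a % a <> Prim
a :: a % a <> a

[Expr [Expr [Expr [Term [Factor [Prim a]]]] :: [Term [Factor [Prim a]]]] % [Term [Factor [Prim a] <> [Factor [Prim a]]]]]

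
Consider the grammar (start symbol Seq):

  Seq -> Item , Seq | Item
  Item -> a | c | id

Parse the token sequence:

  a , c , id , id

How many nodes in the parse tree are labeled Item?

4

[Seq [Item a] , [Seq [Item c] , [Seq [Item id] , [Seq [Item id]]]]]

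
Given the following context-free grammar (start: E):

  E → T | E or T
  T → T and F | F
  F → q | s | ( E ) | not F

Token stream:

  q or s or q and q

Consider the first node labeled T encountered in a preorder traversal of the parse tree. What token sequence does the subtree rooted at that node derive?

q

[E [E [E [T [F q]]] or [T [F s]]] or [T [T [F q]] and [F q]]]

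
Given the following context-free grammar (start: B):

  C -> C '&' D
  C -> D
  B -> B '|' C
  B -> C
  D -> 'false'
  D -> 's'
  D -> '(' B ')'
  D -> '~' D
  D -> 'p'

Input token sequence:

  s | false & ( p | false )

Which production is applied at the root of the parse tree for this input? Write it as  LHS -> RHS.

B -> B '|' C

[B [B [C [D s]]] | [C [C [D false]] & [D ( [B [B [C [D p]]] | [C [D false]]] )]]]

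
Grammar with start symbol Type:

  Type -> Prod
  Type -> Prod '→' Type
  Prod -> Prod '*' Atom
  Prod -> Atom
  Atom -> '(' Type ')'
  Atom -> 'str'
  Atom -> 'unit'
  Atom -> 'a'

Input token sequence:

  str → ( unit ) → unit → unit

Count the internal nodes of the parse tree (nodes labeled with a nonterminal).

15

[Type [Prod [Atom str]] → [Type [Prod [Atom ( [Type [Prod [Atom unit]]] )]] → [Type [Prod [Atom unit]] → [Type [Prod [Atom unit]]]]]]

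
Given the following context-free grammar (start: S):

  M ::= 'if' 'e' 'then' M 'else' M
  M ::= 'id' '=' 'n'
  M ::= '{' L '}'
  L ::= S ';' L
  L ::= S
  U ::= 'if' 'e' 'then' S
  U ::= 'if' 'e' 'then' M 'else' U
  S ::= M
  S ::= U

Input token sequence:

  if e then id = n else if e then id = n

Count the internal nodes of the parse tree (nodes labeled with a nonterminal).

[S [U if e then [M id = n] else [U if e then [S [M id = n]]]]]

6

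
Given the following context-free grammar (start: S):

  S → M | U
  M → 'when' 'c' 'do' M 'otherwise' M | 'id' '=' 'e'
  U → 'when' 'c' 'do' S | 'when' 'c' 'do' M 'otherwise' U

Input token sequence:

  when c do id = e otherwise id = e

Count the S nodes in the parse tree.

1

[S [M when c do [M id = e] otherwise [M id = e]]]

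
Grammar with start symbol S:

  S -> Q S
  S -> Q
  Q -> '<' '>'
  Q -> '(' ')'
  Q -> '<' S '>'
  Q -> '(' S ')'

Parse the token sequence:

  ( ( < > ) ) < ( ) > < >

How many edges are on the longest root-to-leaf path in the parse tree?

[S [Q ( [S [Q ( [S [Q < >]] )]] )] [S [Q < [S [Q ( )]] >] [S [Q < >]]]]

6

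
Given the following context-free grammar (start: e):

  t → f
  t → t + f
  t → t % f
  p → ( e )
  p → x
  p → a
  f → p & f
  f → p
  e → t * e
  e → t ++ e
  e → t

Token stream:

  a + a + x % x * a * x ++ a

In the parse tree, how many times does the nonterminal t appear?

[e [t [t [t [t [f [p a]]] + [f [p a]]] + [f [p x]]] % [f [p x]]] * [e [t [f [p a]]] * [e [t [f [p x]]] ++ [e [t [f [p a]]]]]]]

7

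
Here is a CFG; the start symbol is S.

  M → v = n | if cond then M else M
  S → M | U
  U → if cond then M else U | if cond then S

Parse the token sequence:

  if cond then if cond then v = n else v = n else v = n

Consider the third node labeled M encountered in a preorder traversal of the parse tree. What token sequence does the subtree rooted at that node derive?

[S [M if cond then [M if cond then [M v = n] else [M v = n]] else [M v = n]]]

v = n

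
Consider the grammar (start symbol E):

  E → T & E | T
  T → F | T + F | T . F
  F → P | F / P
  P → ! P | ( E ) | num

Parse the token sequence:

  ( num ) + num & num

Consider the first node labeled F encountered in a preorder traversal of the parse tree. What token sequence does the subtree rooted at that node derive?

[E [T [T [F [P ( [E [T [F [P num]]]] )]]] + [F [P num]]] & [E [T [F [P num]]]]]

( num )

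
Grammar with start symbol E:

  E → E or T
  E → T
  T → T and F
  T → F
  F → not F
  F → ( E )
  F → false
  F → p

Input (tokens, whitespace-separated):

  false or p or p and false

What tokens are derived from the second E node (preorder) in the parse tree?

false or p

[E [E [E [T [F false]]] or [T [F p]]] or [T [T [F p]] and [F false]]]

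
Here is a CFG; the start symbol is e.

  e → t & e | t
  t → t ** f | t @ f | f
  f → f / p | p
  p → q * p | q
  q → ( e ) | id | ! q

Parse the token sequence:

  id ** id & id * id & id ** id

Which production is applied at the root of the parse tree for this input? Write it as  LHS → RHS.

[e [t [t [f [p [q id]]]] ** [f [p [q id]]]] & [e [t [f [p [q id] * [p [q id]]]]] & [e [t [t [f [p [q id]]]] ** [f [p [q id]]]]]]]

e → t & e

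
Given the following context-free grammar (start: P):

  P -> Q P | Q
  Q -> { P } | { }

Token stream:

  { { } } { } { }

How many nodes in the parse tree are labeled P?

[P [Q { [P [Q { }]] }] [P [Q { }] [P [Q { }]]]]

4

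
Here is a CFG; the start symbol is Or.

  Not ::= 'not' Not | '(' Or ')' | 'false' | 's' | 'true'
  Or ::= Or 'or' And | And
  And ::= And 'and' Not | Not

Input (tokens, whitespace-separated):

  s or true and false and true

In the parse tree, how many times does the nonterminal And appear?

4

[Or [Or [And [Not s]]] or [And [And [And [Not true]] and [Not false]] and [Not true]]]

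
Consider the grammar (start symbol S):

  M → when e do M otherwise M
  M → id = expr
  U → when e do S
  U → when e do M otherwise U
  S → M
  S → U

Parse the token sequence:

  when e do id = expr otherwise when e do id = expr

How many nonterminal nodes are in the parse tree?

[S [U when e do [M id = expr] otherwise [U when e do [S [M id = expr]]]]]

6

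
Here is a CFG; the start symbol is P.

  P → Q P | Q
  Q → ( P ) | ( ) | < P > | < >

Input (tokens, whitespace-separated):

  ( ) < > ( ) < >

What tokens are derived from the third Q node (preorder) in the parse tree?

[P [Q ( )] [P [Q < >] [P [Q ( )] [P [Q < >]]]]]

( )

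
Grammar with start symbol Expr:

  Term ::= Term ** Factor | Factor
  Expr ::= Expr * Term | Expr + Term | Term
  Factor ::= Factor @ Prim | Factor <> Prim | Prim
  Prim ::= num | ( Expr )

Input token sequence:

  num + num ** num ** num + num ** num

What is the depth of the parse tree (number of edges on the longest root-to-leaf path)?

[Expr [Expr [Expr [Term [Factor [Prim num]]]] + [Term [Term [Term [Factor [Prim num]]] ** [Factor [Prim num]]] ** [Factor [Prim num]]]] + [Term [Term [Factor [Prim num]]] ** [Factor [Prim num]]]]

7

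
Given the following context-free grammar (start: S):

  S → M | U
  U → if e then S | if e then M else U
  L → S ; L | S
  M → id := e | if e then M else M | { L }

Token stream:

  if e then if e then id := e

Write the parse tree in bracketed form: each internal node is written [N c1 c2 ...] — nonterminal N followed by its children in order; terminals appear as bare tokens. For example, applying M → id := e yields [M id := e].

[S [U if e then [S [U if e then [S [M id := e]]]]]]

S
U
if e then S
if e then U
if e then if e then S
if e then if e then M
if e then if e then id := e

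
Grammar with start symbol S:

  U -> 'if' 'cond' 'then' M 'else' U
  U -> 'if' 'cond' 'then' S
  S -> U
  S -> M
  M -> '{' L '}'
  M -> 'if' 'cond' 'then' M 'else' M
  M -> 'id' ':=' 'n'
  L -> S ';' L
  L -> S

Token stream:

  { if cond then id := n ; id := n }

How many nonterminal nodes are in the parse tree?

10

[S [M { [L [S [U if cond then [S [M id := n]]]] ; [L [S [M id := n]]]] }]]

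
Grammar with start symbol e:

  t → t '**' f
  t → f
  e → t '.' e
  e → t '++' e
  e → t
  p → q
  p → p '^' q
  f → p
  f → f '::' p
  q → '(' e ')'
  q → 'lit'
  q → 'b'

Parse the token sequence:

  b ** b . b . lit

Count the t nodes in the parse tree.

[e [t [t [f [p [q b]]]] ** [f [p [q b]]]] . [e [t [f [p [q b]]]] . [e [t [f [p [q lit]]]]]]]

4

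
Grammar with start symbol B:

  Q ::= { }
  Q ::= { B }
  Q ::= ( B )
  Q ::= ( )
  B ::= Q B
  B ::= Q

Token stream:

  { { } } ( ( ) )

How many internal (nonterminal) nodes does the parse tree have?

8

[B [Q { [B [Q { }]] }] [B [Q ( [B [Q ( )]] )]]]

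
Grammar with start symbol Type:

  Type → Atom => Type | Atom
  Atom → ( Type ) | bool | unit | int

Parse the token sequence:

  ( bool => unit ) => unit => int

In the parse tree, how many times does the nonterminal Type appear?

5

[Type [Atom ( [Type [Atom bool] => [Type [Atom unit]]] )] => [Type [Atom unit] => [Type [Atom int]]]]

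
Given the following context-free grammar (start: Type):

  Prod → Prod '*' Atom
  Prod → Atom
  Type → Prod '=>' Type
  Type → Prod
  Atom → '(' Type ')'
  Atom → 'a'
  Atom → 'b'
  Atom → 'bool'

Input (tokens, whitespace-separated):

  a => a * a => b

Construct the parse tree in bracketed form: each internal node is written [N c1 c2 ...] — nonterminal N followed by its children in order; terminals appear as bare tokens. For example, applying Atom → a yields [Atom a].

[Type [Prod [Atom a]] => [Type [Prod [Prod [Atom a]] * [Atom a]] => [Type [Prod [Atom b]]]]]

Type
Prod => Type
Atom => Type
a => Type
a => Prod => Type
a => Prod * Atom => Type
a => Atom * Atom => Type
a => a * Atom => Type
a => a * a => Type
a => a * a => Prod
a => a * a => Atom
a => a * a => b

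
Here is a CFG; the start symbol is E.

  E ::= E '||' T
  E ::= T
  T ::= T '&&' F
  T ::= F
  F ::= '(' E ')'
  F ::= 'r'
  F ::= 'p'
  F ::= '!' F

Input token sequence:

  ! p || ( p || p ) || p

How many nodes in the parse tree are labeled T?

5

[E [E [E [T [F ! [F p]]]] || [T [F ( [E [E [T [F p]]] || [T [F p]]] )]]] || [T [F p]]]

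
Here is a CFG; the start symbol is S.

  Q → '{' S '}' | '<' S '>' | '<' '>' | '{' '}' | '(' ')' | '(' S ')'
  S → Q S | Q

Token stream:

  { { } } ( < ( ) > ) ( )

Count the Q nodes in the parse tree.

6

[S [Q { [S [Q { }]] }] [S [Q ( [S [Q < [S [Q ( )]] >]] )] [S [Q ( )]]]]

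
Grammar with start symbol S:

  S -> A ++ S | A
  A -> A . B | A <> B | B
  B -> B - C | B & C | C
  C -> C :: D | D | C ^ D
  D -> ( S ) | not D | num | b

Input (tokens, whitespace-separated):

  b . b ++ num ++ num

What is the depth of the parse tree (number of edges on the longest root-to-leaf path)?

[S [A [A [B [C [D b]]]] . [B [C [D b]]]] ++ [S [A [B [C [D num]]]] ++ [S [A [B [C [D num]]]]]]]

7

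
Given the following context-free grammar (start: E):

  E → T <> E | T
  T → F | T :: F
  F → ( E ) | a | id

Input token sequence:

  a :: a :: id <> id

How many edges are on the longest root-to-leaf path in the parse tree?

[E [T [T [T [F a]] :: [F a]] :: [F id]] <> [E [T [F id]]]]

5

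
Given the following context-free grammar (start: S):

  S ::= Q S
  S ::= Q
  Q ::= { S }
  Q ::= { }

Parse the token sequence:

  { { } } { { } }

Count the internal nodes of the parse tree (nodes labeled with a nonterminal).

[S [Q { [S [Q { }]] }] [S [Q { [S [Q { }]] }]]]

8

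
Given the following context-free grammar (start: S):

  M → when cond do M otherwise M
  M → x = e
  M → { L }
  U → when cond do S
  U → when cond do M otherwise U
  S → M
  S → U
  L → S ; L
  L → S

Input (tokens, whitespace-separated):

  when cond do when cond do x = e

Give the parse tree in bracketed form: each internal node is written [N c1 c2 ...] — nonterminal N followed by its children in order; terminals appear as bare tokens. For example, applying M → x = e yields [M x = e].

S
U
when cond do S
when cond do U
when cond do when cond do S
when cond do when cond do M
when cond do when cond do x = e

[S [U when cond do [S [U when cond do [S [M x = e]]]]]]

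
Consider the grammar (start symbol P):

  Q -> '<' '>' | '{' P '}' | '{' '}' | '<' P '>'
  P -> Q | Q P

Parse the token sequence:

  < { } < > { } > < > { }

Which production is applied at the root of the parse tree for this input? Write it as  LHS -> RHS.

[P [Q < [P [Q { }] [P [Q < >] [P [Q { }]]]] >] [P [Q < >] [P [Q { }]]]]

P -> Q P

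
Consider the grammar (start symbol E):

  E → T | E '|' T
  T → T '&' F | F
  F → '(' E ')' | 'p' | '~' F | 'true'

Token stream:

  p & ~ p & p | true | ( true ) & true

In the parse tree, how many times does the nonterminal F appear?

8

[E [E [E [T [T [T [F p]] & [F ~ [F p]]] & [F p]]] | [T [F true]]] | [T [T [F ( [E [T [F true]]] )]] & [F true]]]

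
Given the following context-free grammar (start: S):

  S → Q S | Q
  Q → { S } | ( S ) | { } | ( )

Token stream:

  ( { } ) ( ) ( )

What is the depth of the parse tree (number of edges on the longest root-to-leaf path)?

4

[S [Q ( [S [Q { }]] )] [S [Q ( )] [S [Q ( )]]]]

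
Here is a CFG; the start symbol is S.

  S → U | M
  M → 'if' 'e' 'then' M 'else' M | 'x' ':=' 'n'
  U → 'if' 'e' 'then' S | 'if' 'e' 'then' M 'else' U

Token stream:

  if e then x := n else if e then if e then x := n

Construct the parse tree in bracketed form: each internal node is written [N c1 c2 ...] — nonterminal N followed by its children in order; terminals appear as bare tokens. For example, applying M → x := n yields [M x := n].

[S [U if e then [M x := n] else [U if e then [S [U if e then [S [M x := n]]]]]]]

S
U
if e then M else U
if e then x := n else U
if e then x := n else if e then S
if e then x := n else if e then U
if e then x := n else if e then if e then S
if e then x := n else if e then if e then M
if e then x := n else if e then if e then x := n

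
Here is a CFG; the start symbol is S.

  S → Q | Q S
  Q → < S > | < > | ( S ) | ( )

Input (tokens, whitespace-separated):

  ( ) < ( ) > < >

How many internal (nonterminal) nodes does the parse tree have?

[S [Q ( )] [S [Q < [S [Q ( )]] >] [S [Q < >]]]]

8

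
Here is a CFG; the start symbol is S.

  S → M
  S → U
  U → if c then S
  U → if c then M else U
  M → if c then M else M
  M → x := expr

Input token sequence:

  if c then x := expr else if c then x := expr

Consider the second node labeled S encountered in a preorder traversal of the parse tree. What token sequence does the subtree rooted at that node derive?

[S [U if c then [M x := expr] else [U if c then [S [M x := expr]]]]]

x := expr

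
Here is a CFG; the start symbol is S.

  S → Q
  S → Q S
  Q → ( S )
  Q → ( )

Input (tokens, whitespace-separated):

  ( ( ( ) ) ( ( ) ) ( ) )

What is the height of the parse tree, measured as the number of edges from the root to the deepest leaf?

7

[S [Q ( [S [Q ( [S [Q ( )]] )] [S [Q ( [S [Q ( )]] )] [S [Q ( )]]]] )]]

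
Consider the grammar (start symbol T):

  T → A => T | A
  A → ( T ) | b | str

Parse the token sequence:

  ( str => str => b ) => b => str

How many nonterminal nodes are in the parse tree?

12

[T [A ( [T [A str] => [T [A str] => [T [A b]]]] )] => [T [A b] => [T [A str]]]]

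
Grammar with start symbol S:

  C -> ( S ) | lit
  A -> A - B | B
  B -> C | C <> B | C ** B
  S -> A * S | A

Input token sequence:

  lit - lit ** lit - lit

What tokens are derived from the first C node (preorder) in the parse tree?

[S [A [A [A [B [C lit]]] - [B [C lit] ** [B [C lit]]]] - [B [C lit]]]]

lit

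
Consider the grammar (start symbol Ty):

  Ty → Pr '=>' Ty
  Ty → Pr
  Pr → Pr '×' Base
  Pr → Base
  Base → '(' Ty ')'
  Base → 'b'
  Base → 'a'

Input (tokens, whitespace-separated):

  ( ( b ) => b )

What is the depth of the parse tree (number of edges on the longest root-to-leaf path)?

[Ty [Pr [Base ( [Ty [Pr [Base ( [Ty [Pr [Base b]]] )]] => [Ty [Pr [Base b]]]] )]]]

9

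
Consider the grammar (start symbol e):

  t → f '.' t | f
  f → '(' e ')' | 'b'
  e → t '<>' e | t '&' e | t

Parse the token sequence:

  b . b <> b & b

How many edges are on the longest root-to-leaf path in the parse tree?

5

[e [t [f b] . [t [f b]]] <> [e [t [f b]] & [e [t [f b]]]]]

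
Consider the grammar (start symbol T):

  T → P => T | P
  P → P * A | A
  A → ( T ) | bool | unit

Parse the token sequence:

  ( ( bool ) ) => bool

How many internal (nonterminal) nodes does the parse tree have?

12

[T [P [A ( [T [P [A ( [T [P [A bool]]] )]]] )]] => [T [P [A bool]]]]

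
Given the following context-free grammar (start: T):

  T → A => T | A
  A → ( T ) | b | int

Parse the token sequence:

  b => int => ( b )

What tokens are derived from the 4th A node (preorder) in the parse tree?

[T [A b] => [T [A int] => [T [A ( [T [A b]] )]]]]

b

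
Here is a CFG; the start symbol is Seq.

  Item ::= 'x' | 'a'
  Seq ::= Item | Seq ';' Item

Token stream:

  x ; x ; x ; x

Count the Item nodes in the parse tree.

[Seq [Seq [Seq [Seq [Item x]] ; [Item x]] ; [Item x]] ; [Item x]]

4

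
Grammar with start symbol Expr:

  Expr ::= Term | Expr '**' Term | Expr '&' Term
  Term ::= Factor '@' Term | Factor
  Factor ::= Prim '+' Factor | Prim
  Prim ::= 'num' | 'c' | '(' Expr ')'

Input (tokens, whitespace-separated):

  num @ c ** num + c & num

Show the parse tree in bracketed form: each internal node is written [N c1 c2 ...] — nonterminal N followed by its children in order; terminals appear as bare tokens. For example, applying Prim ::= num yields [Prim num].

Expr
Expr & Term
Expr ** Term & Term
Term ** Term & Term
Factor @ Term ** Term & Term
Prim @ Term ** Term & Term
num @ Term ** Term & Term
num @ Factor ** Term & Term
num @ Prim ** Term & Term
num @ c ** Term & Term
num @ c ** Factor & Term
num @ c ** Prim + Factor & Term
num @ c ** num + Factor & Term
num @ c ** num + Prim & Term
num @ c ** num + c & Term
num @ c ** num + c & Factor
num @ c ** num + c & Prim
num @ c ** num + c & num

[Expr [Expr [Expr [Term [Factor [Prim num]] @ [Term [Factor [Prim c]]]]] ** [Term [Factor [Prim num] + [Factor [Prim c]]]]] & [Term [Factor [Prim num]]]]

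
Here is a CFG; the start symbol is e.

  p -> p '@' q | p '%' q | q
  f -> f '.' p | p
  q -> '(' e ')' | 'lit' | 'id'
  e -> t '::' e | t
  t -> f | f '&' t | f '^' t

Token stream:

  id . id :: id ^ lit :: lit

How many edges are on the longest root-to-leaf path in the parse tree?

7

[e [t [f [f [p [q id]]] . [p [q id]]]] :: [e [t [f [p [q id]]] ^ [t [f [p [q lit]]]]] :: [e [t [f [p [q lit]]]]]]]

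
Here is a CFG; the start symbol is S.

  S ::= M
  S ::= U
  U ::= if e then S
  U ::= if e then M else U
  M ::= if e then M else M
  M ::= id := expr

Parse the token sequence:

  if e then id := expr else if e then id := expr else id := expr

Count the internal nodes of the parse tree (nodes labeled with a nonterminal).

[S [M if e then [M id := expr] else [M if e then [M id := expr] else [M id := expr]]]]

6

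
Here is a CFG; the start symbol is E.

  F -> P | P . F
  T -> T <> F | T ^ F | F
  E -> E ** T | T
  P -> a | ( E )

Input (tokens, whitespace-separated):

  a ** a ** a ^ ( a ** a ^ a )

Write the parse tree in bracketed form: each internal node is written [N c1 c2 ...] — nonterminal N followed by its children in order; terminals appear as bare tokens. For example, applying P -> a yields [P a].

[E [E [E [T [F [P a]]]] ** [T [F [P a]]]] ** [T [T [F [P a]]] ^ [F [P ( [E [E [T [F [P a]]]] ** [T [T [F [P a]]] ^ [F [P a]]]] )]]]]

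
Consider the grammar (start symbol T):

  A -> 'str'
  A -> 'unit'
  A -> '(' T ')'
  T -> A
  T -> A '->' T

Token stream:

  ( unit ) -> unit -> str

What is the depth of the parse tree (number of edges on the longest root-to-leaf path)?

[T [A ( [T [A unit]] )] -> [T [A unit] -> [T [A str]]]]

4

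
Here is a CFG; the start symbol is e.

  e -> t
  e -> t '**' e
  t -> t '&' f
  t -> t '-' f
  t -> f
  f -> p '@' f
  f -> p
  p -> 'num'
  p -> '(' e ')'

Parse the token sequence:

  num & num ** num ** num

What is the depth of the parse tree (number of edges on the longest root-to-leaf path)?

[e [t [t [f [p num]]] & [f [p num]]] ** [e [t [f [p num]]] ** [e [t [f [p num]]]]]]

6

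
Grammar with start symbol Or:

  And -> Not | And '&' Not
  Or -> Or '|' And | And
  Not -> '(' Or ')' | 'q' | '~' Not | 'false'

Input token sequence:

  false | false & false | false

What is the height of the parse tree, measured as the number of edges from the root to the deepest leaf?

5

[Or [Or [Or [And [Not false]]] | [And [And [Not false]] & [Not false]]] | [And [Not false]]]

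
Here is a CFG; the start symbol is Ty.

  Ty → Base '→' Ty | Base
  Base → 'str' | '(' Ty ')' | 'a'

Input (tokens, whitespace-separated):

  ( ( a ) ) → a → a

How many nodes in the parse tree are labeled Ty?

5

[Ty [Base ( [Ty [Base ( [Ty [Base a]] )]] )] → [Ty [Base a] → [Ty [Base a]]]]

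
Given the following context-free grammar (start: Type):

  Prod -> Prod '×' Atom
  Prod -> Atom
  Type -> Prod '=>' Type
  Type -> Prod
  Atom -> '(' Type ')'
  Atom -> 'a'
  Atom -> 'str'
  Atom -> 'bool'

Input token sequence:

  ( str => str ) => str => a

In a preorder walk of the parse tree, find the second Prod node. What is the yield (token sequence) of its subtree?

str

[Type [Prod [Atom ( [Type [Prod [Atom str]] => [Type [Prod [Atom str]]]] )]] => [Type [Prod [Atom str]] => [Type [Prod [Atom a]]]]]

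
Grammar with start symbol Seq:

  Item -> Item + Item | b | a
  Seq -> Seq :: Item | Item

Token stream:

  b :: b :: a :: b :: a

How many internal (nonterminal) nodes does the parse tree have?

[Seq [Seq [Seq [Seq [Seq [Item b]] :: [Item b]] :: [Item a]] :: [Item b]] :: [Item a]]

10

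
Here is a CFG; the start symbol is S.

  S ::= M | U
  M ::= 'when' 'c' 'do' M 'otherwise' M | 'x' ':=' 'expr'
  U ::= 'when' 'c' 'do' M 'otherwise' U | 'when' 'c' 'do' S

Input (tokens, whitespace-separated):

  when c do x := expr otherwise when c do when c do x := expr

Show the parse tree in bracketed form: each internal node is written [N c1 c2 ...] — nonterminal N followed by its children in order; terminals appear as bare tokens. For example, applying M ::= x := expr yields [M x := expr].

[S [U when c do [M x := expr] otherwise [U when c do [S [U when c do [S [M x := expr]]]]]]]

S
U
when c do M otherwise U
when c do x := expr otherwise U
when c do x := expr otherwise when c do S
when c do x := expr otherwise when c do U
when c do x := expr otherwise when c do when c do S
when c do x := expr otherwise when c do when c do M
when c do x := expr otherwise when c do when c do x := expr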